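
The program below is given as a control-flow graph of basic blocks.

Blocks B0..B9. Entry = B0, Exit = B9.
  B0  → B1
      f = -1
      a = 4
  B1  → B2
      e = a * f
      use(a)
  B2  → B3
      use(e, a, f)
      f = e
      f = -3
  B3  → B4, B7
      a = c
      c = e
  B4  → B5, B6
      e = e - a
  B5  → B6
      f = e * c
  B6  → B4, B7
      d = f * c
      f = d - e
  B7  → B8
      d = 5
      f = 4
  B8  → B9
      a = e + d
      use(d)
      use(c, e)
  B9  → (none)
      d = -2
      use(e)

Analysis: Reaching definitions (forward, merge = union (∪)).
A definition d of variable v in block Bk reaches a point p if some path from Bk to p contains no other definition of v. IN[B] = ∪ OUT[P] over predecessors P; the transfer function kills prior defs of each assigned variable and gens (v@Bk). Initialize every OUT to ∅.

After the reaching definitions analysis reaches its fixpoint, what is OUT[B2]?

Fixpoint table:
  B0:   IN={}   OUT={a@B0, f@B0}
  B1:   IN={a@B0, f@B0}   OUT={a@B0, e@B1, f@B0}
  B2:   IN={a@B0, e@B1, f@B0}   OUT={a@B0, e@B1, f@B2}
  B3:   IN={a@B0, e@B1, f@B2}   OUT={a@B3, c@B3, e@B1, f@B2}
  B4:   IN={a@B3, c@B3, d@B6, e@B1, e@B4, f@B2, f@B6}   OUT={a@B3, c@B3, d@B6, e@B4, f@B2, f@B6}
  B5:   IN={a@B3, c@B3, d@B6, e@B4, f@B2, f@B6}   OUT={a@B3, c@B3, d@B6, e@B4, f@B5}
  B6:   IN={a@B3, c@B3, d@B6, e@B4, f@B2, f@B5, f@B6}   OUT={a@B3, c@B3, d@B6, e@B4, f@B6}
  B7:   IN={a@B3, c@B3, d@B6, e@B1, e@B4, f@B2, f@B6}   OUT={a@B3, c@B3, d@B7, e@B1, e@B4, f@B7}
  B8:   IN={a@B3, c@B3, d@B7, e@B1, e@B4, f@B7}   OUT={a@B8, c@B3, d@B7, e@B1, e@B4, f@B7}
  B9:   IN={a@B8, c@B3, d@B7, e@B1, e@B4, f@B7}   OUT={a@B8, c@B3, d@B9, e@B1, e@B4, f@B7}

Merge at B2: IN[B2] = OUT[B1] = {a@B0, e@B1, f@B0}
Applying B2's transfer function to that IN value gives OUT[B2] (row B2 above).

Answer: {a@B0, e@B1, f@B2}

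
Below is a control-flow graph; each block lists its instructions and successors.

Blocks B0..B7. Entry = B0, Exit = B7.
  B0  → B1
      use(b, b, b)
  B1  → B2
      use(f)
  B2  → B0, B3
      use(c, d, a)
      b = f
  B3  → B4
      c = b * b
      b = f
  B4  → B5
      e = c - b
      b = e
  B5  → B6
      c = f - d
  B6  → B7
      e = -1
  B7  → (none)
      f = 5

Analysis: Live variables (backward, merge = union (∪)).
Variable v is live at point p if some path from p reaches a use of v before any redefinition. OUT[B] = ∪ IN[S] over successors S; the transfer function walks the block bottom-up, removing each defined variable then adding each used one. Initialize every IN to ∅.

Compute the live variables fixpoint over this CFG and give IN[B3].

Converged values:
  B0: | IN={a, b, c, d, f} | OUT={a, c, d, f}
  B1: | IN={a, c, d, f} | OUT={a, c, d, f}
  B2: | IN={a, c, d, f} | OUT={a, b, c, d, f}
  B3: | IN={b, d, f} | OUT={b, c, d, f}
  B4: | IN={b, c, d, f} | OUT={d, f}
  B5: | IN={d, f} | OUT={}
  B6: | IN={} | OUT={}
  B7: | IN={} | OUT={}

Merge at B3: OUT[B3] = IN[B4] = {b, c, d, f}
Applying B3's transfer function to that OUT value gives IN[B3] (row B3 above).

Answer: {b, d, f}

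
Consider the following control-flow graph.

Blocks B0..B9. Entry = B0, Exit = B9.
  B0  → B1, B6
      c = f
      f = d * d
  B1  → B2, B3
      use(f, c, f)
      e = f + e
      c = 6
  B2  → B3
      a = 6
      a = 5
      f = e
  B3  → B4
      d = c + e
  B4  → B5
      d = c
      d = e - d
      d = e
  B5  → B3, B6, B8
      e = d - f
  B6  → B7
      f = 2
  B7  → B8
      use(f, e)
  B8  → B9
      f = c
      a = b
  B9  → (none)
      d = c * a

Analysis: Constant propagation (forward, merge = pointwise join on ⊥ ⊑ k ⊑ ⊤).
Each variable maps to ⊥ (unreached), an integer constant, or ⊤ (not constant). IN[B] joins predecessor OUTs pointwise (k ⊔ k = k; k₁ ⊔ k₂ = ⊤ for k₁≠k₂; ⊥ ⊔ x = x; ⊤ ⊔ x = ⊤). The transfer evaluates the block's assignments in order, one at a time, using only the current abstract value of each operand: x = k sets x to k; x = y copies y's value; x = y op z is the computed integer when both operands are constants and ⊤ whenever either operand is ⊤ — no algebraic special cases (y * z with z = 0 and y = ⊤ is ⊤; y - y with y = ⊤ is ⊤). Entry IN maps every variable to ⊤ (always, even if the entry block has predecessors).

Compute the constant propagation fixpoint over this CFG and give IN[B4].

Fixpoint table:
  B0: | IN=(all ⊤) | OUT=(all ⊤)
  B1: | IN=(all ⊤) | OUT={c:6; rest ⊤}
  B2: | IN={c:6; rest ⊤} | OUT={a:5, c:6; rest ⊤}
  B3: | IN={c:6; rest ⊤} | OUT={c:6; rest ⊤}
  B4: | IN={c:6; rest ⊤} | OUT={c:6; rest ⊤}
  B5: | IN={c:6; rest ⊤} | OUT={c:6; rest ⊤}
  B6: | IN=(all ⊤) | OUT={f:2; rest ⊤}
  B7: | IN={f:2; rest ⊤} | OUT={f:2; rest ⊤}
  B8: | IN=(all ⊤) | OUT=(all ⊤)
  B9: | IN=(all ⊤) | OUT=(all ⊤)

Merge at B4: IN[B4] = OUT[B3] = {a: ⊤, b: ⊤, c: 6, d: ⊤, e: ⊤, f: ⊤}

Answer: {a: ⊤, b: ⊤, c: 6, d: ⊤, e: ⊤, f: ⊤}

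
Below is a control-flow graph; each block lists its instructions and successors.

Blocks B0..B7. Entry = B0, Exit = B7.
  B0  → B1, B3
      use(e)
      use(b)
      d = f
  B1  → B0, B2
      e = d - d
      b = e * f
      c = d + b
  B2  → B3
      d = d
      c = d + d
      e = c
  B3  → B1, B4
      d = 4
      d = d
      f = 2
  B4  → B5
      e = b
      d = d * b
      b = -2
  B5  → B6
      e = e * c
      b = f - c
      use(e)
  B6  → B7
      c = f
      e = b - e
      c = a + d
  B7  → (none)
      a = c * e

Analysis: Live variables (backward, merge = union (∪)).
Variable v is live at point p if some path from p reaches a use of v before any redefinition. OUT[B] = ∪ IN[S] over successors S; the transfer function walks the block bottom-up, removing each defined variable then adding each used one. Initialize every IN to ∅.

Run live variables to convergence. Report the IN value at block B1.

Converged values:
  B0: | IN={a, b, c, e, f} | OUT={a, b, c, d, f}
  B1: | IN={a, d, f} | OUT={a, b, c, d, e, f}
  B2: | IN={a, b, d} | OUT={a, b, c}
  B3: | IN={a, b, c} | OUT={a, b, c, d, f}
  B4: | IN={a, b, c, d, f} | OUT={a, c, d, e, f}
  B5: | IN={a, c, d, e, f} | OUT={a, b, d, e, f}
  B6: | IN={a, b, d, e, f} | OUT={c, e}
  B7: | IN={c, e} | OUT={}

Merge at B1: OUT[B1] = IN[B0] ⊔ IN[B2] = {a, b, c, d, e, f}
Applying B1's transfer function to that OUT value gives IN[B1] (row B1 above).

Answer: {a, d, f}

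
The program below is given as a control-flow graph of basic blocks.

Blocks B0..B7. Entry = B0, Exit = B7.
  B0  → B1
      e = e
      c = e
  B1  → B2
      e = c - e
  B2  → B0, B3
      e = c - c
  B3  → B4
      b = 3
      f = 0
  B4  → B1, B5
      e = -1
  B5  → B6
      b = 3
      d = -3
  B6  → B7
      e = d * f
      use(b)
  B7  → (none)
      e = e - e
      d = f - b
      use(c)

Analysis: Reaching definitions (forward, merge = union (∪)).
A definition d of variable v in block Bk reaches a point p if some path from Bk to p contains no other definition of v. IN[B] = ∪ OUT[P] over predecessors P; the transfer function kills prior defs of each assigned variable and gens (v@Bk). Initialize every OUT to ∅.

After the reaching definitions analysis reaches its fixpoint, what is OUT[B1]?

Per-block solution:
  B0: | IN={b@B3, c@B0, e@B2, f@B3} | OUT={b@B3, c@B0, e@B0, f@B3}
  B1: | IN={b@B3, c@B0, e@B0, e@B4, f@B3} | OUT={b@B3, c@B0, e@B1, f@B3}
  B2: | IN={b@B3, c@B0, e@B1, f@B3} | OUT={b@B3, c@B0, e@B2, f@B3}
  B3: | IN={b@B3, c@B0, e@B2, f@B3} | OUT={b@B3, c@B0, e@B2, f@B3}
  B4: | IN={b@B3, c@B0, e@B2, f@B3} | OUT={b@B3, c@B0, e@B4, f@B3}
  B5: | IN={b@B3, c@B0, e@B4, f@B3} | OUT={b@B5, c@B0, d@B5, e@B4, f@B3}
  B6: | IN={b@B5, c@B0, d@B5, e@B4, f@B3} | OUT={b@B5, c@B0, d@B5, e@B6, f@B3}
  B7: | IN={b@B5, c@B0, d@B5, e@B6, f@B3} | OUT={b@B5, c@B0, d@B7, e@B7, f@B3}

Merge at B1: IN[B1] = OUT[B0] ⊔ OUT[B4] = {b@B3, c@B0, e@B0, e@B4, f@B3}
Applying B1's transfer function to that IN value gives OUT[B1] (row B1 above).

Answer: {b@B3, c@B0, e@B1, f@B3}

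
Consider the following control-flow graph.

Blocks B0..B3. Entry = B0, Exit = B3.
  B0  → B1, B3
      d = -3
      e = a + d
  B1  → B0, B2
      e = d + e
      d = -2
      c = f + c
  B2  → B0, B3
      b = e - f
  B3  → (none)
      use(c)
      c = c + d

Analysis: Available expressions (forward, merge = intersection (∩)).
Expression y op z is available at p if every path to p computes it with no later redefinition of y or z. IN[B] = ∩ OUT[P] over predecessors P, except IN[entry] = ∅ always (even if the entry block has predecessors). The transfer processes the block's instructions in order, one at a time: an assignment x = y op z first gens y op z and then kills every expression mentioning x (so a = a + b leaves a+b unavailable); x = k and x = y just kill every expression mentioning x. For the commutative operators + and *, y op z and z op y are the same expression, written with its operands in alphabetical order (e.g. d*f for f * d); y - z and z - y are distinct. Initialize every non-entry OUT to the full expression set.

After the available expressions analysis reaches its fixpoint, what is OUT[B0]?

Converged values:
  B0:   IN={}   OUT={a+d}
  B1:   IN={a+d}   OUT={}
  B2:   IN={}   OUT={e-f}
  B3:   IN={}   OUT={}

Merge at B0 (entry node, so the boundary value {} is joined with the incoming edge(s)): IN[B0] = {} ∩ OUT[B1] ∩ OUT[B2] = {}
Applying B0's transfer function to that IN value gives OUT[B0] (row B0 above).

Answer: {a+d}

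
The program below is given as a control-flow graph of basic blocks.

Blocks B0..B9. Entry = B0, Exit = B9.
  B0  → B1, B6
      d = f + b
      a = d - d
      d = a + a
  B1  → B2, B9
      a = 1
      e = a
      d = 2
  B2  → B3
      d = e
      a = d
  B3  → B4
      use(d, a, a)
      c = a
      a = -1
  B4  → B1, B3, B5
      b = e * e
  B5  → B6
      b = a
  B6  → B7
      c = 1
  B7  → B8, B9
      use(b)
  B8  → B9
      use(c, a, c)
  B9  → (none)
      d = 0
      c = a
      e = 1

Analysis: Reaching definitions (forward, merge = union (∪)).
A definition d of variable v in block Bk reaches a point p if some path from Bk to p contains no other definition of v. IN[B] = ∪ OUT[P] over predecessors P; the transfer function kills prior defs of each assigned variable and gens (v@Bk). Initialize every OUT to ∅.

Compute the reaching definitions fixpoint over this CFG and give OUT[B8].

Per-block solution:
  B0:  IN={}  OUT={a@B0, d@B0}
  B1:  IN={a@B0, a@B3, b@B4, c@B3, d@B0, d@B2, e@B1}  OUT={a@B1, b@B4, c@B3, d@B1, e@B1}
  B2:  IN={a@B1, b@B4, c@B3, d@B1, e@B1}  OUT={a@B2, b@B4, c@B3, d@B2, e@B1}
  B3:  IN={a@B2, a@B3, b@B4, c@B3, d@B2, e@B1}  OUT={a@B3, b@B4, c@B3, d@B2, e@B1}
  B4:  IN={a@B3, b@B4, c@B3, d@B2, e@B1}  OUT={a@B3, b@B4, c@B3, d@B2, e@B1}
  B5:  IN={a@B3, b@B4, c@B3, d@B2, e@B1}  OUT={a@B3, b@B5, c@B3, d@B2, e@B1}
  B6:  IN={a@B0, a@B3, b@B5, c@B3, d@B0, d@B2, e@B1}  OUT={a@B0, a@B3, b@B5, c@B6, d@B0, d@B2, e@B1}
  B7:  IN={a@B0, a@B3, b@B5, c@B6, d@B0, d@B2, e@B1}  OUT={a@B0, a@B3, b@B5, c@B6, d@B0, d@B2, e@B1}
  B8:  IN={a@B0, a@B3, b@B5, c@B6, d@B0, d@B2, e@B1}  OUT={a@B0, a@B3, b@B5, c@B6, d@B0, d@B2, e@B1}
  B9:  IN={a@B0, a@B1, a@B3, b@B4, b@B5, c@B3, c@B6, d@B0, d@B1, d@B2, e@B1}  OUT={a@B0, a@B1, a@B3, b@B4, b@B5, c@B9, d@B9, e@B9}

Merge at B8: IN[B8] = OUT[B7] = {a@B0, a@B3, b@B5, c@B6, d@B0, d@B2, e@B1}
Applying B8's transfer function to that IN value gives OUT[B8] (row B8 above).

Answer: {a@B0, a@B3, b@B5, c@B6, d@B0, d@B2, e@B1}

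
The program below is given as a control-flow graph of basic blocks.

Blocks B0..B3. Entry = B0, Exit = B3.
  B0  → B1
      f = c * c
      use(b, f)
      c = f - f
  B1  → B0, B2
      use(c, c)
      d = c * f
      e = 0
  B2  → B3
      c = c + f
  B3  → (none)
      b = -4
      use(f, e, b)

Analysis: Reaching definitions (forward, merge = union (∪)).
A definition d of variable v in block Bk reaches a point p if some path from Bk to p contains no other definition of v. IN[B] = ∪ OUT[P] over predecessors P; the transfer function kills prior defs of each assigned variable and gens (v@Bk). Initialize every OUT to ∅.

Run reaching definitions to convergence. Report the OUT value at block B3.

Fixpoint table:
  B0:   IN={c@B0, d@B1, e@B1, f@B0}   OUT={c@B0, d@B1, e@B1, f@B0}
  B1:   IN={c@B0, d@B1, e@B1, f@B0}   OUT={c@B0, d@B1, e@B1, f@B0}
  B2:   IN={c@B0, d@B1, e@B1, f@B0}   OUT={c@B2, d@B1, e@B1, f@B0}
  B3:   IN={c@B2, d@B1, e@B1, f@B0}   OUT={b@B3, c@B2, d@B1, e@B1, f@B0}

Merge at B3: IN[B3] = OUT[B2] = {c@B2, d@B1, e@B1, f@B0}
Applying B3's transfer function to that IN value gives OUT[B3] (row B3 above).

Answer: {b@B3, c@B2, d@B1, e@B1, f@B0}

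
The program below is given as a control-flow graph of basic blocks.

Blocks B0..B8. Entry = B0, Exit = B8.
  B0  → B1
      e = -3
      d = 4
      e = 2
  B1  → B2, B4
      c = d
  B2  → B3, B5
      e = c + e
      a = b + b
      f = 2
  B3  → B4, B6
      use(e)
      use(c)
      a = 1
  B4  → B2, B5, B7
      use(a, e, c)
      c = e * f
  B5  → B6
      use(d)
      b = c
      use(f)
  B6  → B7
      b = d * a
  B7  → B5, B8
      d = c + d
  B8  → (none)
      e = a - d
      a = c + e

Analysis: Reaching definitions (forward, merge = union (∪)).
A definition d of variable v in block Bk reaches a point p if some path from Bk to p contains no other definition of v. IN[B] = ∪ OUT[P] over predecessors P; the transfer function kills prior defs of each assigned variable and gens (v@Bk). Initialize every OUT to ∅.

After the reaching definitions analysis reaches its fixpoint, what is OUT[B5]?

Per-block solution:
  B0:  IN={}  OUT={d@B0, e@B0}
  B1:  IN={d@B0, e@B0}  OUT={c@B1, d@B0, e@B0}
  B2:  IN={a@B3, c@B1, c@B4, d@B0, e@B0, e@B2, f@B2}  OUT={a@B2, c@B1, c@B4, d@B0, e@B2, f@B2}
  B3:  IN={a@B2, c@B1, c@B4, d@B0, e@B2, f@B2}  OUT={a@B3, c@B1, c@B4, d@B0, e@B2, f@B2}
  B4:  IN={a@B3, c@B1, c@B4, d@B0, e@B0, e@B2, f@B2}  OUT={a@B3, c@B4, d@B0, e@B0, e@B2, f@B2}
  B5:  IN={a@B2, a@B3, b@B6, c@B1, c@B4, d@B0, d@B7, e@B0, e@B2, f@B2}  OUT={a@B2, a@B3, b@B5, c@B1, c@B4, d@B0, d@B7, e@B0, e@B2, f@B2}
  B6:  IN={a@B2, a@B3, b@B5, c@B1, c@B4, d@B0, d@B7, e@B0, e@B2, f@B2}  OUT={a@B2, a@B3, b@B6, c@B1, c@B4, d@B0, d@B7, e@B0, e@B2, f@B2}
  B7:  IN={a@B2, a@B3, b@B6, c@B1, c@B4, d@B0, d@B7, e@B0, e@B2, f@B2}  OUT={a@B2, a@B3, b@B6, c@B1, c@B4, d@B7, e@B0, e@B2, f@B2}
  B8:  IN={a@B2, a@B3, b@B6, c@B1, c@B4, d@B7, e@B0, e@B2, f@B2}  OUT={a@B8, b@B6, c@B1, c@B4, d@B7, e@B8, f@B2}

Merge at B5: IN[B5] = OUT[B2] ⊔ OUT[B4] ⊔ OUT[B7] = {a@B2, a@B3, b@B6, c@B1, c@B4, d@B0, d@B7, e@B0, e@B2, f@B2}
Applying B5's transfer function to that IN value gives OUT[B5] (row B5 above).

Answer: {a@B2, a@B3, b@B5, c@B1, c@B4, d@B0, d@B7, e@B0, e@B2, f@B2}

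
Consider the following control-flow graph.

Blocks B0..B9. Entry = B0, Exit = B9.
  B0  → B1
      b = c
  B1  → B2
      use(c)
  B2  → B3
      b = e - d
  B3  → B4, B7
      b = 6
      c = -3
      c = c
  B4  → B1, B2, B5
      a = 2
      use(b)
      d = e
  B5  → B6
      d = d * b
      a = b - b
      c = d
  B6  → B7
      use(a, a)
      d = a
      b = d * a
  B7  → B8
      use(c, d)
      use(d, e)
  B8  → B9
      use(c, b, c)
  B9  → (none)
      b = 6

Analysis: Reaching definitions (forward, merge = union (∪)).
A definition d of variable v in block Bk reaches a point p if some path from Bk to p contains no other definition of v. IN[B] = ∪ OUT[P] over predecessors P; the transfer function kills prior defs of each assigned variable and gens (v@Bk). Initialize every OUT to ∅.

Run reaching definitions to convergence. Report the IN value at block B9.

Converged values:
  B0: | IN={} | OUT={b@B0}
  B1: | IN={a@B4, b@B0, b@B3, c@B3, d@B4} | OUT={a@B4, b@B0, b@B3, c@B3, d@B4}
  B2: | IN={a@B4, b@B0, b@B3, c@B3, d@B4} | OUT={a@B4, b@B2, c@B3, d@B4}
  B3: | IN={a@B4, b@B2, c@B3, d@B4} | OUT={a@B4, b@B3, c@B3, d@B4}
  B4: | IN={a@B4, b@B3, c@B3, d@B4} | OUT={a@B4, b@B3, c@B3, d@B4}
  B5: | IN={a@B4, b@B3, c@B3, d@B4} | OUT={a@B5, b@B3, c@B5, d@B5}
  B6: | IN={a@B5, b@B3, c@B5, d@B5} | OUT={a@B5, b@B6, c@B5, d@B6}
  B7: | IN={a@B4, a@B5, b@B3, b@B6, c@B3, c@B5, d@B4, d@B6} | OUT={a@B4, a@B5, b@B3, b@B6, c@B3, c@B5, d@B4, d@B6}
  B8: | IN={a@B4, a@B5, b@B3, b@B6, c@B3, c@B5, d@B4, d@B6} | OUT={a@B4, a@B5, b@B3, b@B6, c@B3, c@B5, d@B4, d@B6}
  B9: | IN={a@B4, a@B5, b@B3, b@B6, c@B3, c@B5, d@B4, d@B6} | OUT={a@B4, a@B5, b@B9, c@B3, c@B5, d@B4, d@B6}

Merge at B9: IN[B9] = OUT[B8] = {a@B4, a@B5, b@B3, b@B6, c@B3, c@B5, d@B4, d@B6}

Answer: {a@B4, a@B5, b@B3, b@B6, c@B3, c@B5, d@B4, d@B6}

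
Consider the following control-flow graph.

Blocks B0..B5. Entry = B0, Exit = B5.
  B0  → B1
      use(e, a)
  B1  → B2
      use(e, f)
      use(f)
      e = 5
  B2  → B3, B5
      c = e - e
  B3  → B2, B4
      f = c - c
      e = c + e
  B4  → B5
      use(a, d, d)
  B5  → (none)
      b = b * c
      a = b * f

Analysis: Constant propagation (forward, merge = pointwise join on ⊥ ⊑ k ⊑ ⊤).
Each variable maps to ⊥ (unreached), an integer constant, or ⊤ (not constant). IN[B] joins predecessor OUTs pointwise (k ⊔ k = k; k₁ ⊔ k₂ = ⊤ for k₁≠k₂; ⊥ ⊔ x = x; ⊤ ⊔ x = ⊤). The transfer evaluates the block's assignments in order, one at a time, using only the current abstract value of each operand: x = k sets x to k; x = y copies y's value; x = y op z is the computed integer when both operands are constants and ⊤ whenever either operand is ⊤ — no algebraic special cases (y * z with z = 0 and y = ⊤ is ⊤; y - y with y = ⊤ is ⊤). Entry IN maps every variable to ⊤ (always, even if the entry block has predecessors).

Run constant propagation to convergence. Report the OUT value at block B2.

Per-block solution:
  B0:  IN=(all ⊤)  OUT=(all ⊤)
  B1:  IN=(all ⊤)  OUT={e:5; rest ⊤}
  B2:  IN={e:5; rest ⊤}  OUT={c:0, e:5; rest ⊤}
  B3:  IN={c:0, e:5; rest ⊤}  OUT={c:0, e:5, f:0; rest ⊤}
  B4:  IN={c:0, e:5, f:0; rest ⊤}  OUT={c:0, e:5, f:0; rest ⊤}
  B5:  IN={c:0, e:5; rest ⊤}  OUT={c:0, e:5; rest ⊤}

Merge at B2: IN[B2] = OUT[B1] ⊔ OUT[B3] = {a: ⊤, b: ⊤, c: ⊤, d: ⊤, e: 5, f: ⊤}
Applying B2's transfer function to that IN value gives OUT[B2] (row B2 above).

Answer: {a: ⊤, b: ⊤, c: 0, d: ⊤, e: 5, f: ⊤}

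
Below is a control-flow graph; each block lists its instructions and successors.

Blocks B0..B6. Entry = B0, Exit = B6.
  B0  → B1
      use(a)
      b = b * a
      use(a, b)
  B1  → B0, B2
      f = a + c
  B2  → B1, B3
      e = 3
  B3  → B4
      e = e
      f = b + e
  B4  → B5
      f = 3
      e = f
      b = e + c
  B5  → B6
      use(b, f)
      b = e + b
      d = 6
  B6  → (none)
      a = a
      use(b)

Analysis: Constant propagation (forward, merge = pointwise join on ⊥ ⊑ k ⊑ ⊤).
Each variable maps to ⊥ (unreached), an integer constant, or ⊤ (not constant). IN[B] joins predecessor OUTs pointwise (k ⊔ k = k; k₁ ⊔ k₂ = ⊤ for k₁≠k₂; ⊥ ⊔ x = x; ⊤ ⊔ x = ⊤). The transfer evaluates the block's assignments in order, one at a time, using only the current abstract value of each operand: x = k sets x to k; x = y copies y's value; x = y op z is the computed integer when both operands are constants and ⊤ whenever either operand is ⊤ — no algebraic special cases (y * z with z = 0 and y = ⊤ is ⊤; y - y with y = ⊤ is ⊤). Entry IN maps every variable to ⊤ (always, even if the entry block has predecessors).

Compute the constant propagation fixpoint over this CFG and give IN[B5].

Answer: {a: ⊤, b: ⊤, c: ⊤, d: ⊤, e: 3, f: 3}

Working:
Fixpoint table:
  B0:  IN=(all ⊤)  OUT=(all ⊤)
  B1:  IN=(all ⊤)  OUT=(all ⊤)
  B2:  IN=(all ⊤)  OUT={e:3; rest ⊤}
  B3:  IN={e:3; rest ⊤}  OUT={e:3; rest ⊤}
  B4:  IN={e:3; rest ⊤}  OUT={e:3, f:3; rest ⊤}
  B5:  IN={e:3, f:3; rest ⊤}  OUT={d:6, e:3, f:3; rest ⊤}
  B6:  IN={d:6, e:3, f:3; rest ⊤}  OUT={d:6, e:3, f:3; rest ⊤}

Merge at B5: IN[B5] = OUT[B4] = {a: ⊤, b: ⊤, c: ⊤, d: ⊤, e: 3, f: 3}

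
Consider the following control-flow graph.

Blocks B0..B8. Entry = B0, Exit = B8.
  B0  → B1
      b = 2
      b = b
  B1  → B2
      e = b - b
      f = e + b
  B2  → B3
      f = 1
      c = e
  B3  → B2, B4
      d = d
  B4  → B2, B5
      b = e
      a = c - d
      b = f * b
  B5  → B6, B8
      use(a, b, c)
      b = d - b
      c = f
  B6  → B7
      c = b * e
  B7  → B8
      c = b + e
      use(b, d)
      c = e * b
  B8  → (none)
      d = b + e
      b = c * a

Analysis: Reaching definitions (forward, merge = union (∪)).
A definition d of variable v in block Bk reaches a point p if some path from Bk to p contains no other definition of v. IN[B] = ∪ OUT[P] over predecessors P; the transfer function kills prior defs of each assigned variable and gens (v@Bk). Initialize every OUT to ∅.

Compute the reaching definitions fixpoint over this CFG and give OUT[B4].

Answer: {a@B4, b@B4, c@B2, d@B3, e@B1, f@B2}

Derivation:
Fixpoint table:
  B0:   IN={}   OUT={b@B0}
  B1:   IN={b@B0}   OUT={b@B0, e@B1, f@B1}
  B2:   IN={a@B4, b@B0, b@B4, c@B2, d@B3, e@B1, f@B1, f@B2}   OUT={a@B4, b@B0, b@B4, c@B2, d@B3, e@B1, f@B2}
  B3:   IN={a@B4, b@B0, b@B4, c@B2, d@B3, e@B1, f@B2}   OUT={a@B4, b@B0, b@B4, c@B2, d@B3, e@B1, f@B2}
  B4:   IN={a@B4, b@B0, b@B4, c@B2, d@B3, e@B1, f@B2}   OUT={a@B4, b@B4, c@B2, d@B3, e@B1, f@B2}
  B5:   IN={a@B4, b@B4, c@B2, d@B3, e@B1, f@B2}   OUT={a@B4, b@B5, c@B5, d@B3, e@B1, f@B2}
  B6:   IN={a@B4, b@B5, c@B5, d@B3, e@B1, f@B2}   OUT={a@B4, b@B5, c@B6, d@B3, e@B1, f@B2}
  B7:   IN={a@B4, b@B5, c@B6, d@B3, e@B1, f@B2}   OUT={a@B4, b@B5, c@B7, d@B3, e@B1, f@B2}
  B8:   IN={a@B4, b@B5, c@B5, c@B7, d@B3, e@B1, f@B2}   OUT={a@B4, b@B8, c@B5, c@B7, d@B8, e@B1, f@B2}

Merge at B4: IN[B4] = OUT[B3] = {a@B4, b@B0, b@B4, c@B2, d@B3, e@B1, f@B2}
Applying B4's transfer function to that IN value gives OUT[B4] (row B4 above).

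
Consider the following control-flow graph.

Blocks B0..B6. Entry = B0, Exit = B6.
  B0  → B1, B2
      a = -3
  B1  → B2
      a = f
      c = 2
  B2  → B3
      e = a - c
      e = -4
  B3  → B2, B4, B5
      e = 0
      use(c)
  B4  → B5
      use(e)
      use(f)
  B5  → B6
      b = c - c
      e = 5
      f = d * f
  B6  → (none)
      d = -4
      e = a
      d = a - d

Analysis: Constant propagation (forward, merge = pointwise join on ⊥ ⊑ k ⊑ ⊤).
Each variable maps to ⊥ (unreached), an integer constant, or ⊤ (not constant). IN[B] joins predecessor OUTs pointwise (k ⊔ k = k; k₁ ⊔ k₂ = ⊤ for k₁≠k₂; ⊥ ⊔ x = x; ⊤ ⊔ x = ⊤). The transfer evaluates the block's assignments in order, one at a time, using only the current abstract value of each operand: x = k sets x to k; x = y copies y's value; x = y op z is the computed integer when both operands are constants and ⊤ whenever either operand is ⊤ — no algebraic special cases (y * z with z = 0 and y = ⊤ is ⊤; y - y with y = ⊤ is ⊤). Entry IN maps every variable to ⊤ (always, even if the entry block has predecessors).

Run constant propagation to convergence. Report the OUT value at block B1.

Answer: {a: ⊤, b: ⊤, c: 2, d: ⊤, e: ⊤, f: ⊤}

Trace:
Fixpoint table:
  B0:  IN=(all ⊤)  OUT={a:-3; rest ⊤}
  B1:  IN={a:-3; rest ⊤}  OUT={c:2; rest ⊤}
  B2:  IN=(all ⊤)  OUT={e:-4; rest ⊤}
  B3:  IN={e:-4; rest ⊤}  OUT={e:0; rest ⊤}
  B4:  IN={e:0; rest ⊤}  OUT={e:0; rest ⊤}
  B5:  IN={e:0; rest ⊤}  OUT={e:5; rest ⊤}
  B6:  IN={e:5; rest ⊤}  OUT=(all ⊤)

Merge at B1: IN[B1] = OUT[B0] = {a: -3, b: ⊤, c: ⊤, d: ⊤, e: ⊤, f: ⊤}
Applying B1's transfer function to that IN value gives OUT[B1] (row B1 above).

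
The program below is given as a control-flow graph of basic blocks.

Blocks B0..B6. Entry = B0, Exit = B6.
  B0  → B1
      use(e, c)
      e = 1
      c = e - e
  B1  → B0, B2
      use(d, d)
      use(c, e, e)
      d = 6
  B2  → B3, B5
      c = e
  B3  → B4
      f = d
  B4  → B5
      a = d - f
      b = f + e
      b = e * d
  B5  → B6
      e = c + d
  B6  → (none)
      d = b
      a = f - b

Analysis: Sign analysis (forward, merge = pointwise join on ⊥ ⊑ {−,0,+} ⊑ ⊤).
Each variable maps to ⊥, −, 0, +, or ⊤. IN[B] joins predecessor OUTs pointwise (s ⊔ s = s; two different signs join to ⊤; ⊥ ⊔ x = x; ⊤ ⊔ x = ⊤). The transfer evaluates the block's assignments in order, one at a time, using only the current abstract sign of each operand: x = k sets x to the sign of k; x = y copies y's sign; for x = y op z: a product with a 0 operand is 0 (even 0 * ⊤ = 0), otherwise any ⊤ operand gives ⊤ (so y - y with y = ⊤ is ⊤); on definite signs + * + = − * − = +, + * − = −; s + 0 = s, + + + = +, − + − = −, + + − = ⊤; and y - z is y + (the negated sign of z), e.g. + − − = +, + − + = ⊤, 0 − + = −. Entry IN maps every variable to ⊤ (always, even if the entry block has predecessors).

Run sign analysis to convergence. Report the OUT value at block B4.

Fixpoint table:
  B0:  IN=(all ⊤)  OUT={e:+; rest ⊤}
  B1:  IN={e:+; rest ⊤}  OUT={d:+, e:+; rest ⊤}
  B2:  IN={d:+, e:+; rest ⊤}  OUT={c:+, d:+, e:+; rest ⊤}
  B3:  IN={c:+, d:+, e:+; rest ⊤}  OUT={c:+, d:+, e:+, f:+; rest ⊤}
  B4:  IN={c:+, d:+, e:+, f:+; rest ⊤}  OUT={b:+, c:+, d:+, e:+, f:+; rest ⊤}
  B5:  IN={c:+, d:+, e:+; rest ⊤}  OUT={c:+, d:+, e:+; rest ⊤}
  B6:  IN={c:+, d:+, e:+; rest ⊤}  OUT={c:+, e:+; rest ⊤}

Merge at B4: IN[B4] = OUT[B3] = {a: ⊤, b: ⊤, c: +, d: +, e: +, f: +}
Applying B4's transfer function to that IN value gives OUT[B4] (row B4 above).

Answer: {a: ⊤, b: +, c: +, d: +, e: +, f: +}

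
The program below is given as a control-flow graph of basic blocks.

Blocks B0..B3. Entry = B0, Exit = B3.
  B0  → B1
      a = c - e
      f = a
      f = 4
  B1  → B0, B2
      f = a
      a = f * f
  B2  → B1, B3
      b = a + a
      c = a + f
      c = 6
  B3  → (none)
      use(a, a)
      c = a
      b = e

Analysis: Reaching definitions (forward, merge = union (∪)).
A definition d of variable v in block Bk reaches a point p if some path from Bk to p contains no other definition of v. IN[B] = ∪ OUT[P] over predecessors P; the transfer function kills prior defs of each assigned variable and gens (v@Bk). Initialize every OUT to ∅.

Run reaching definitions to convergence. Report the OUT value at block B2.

Answer: {a@B1, b@B2, c@B2, f@B1}

Trace:
Per-block solution:
  B0:   IN={a@B1, b@B2, c@B2, f@B1}   OUT={a@B0, b@B2, c@B2, f@B0}
  B1:   IN={a@B0, a@B1, b@B2, c@B2, f@B0, f@B1}   OUT={a@B1, b@B2, c@B2, f@B1}
  B2:   IN={a@B1, b@B2, c@B2, f@B1}   OUT={a@B1, b@B2, c@B2, f@B1}
  B3:   IN={a@B1, b@B2, c@B2, f@B1}   OUT={a@B1, b@B3, c@B3, f@B1}

Merge at B2: IN[B2] = OUT[B1] = {a@B1, b@B2, c@B2, f@B1}
Applying B2's transfer function to that IN value gives OUT[B2] (row B2 above).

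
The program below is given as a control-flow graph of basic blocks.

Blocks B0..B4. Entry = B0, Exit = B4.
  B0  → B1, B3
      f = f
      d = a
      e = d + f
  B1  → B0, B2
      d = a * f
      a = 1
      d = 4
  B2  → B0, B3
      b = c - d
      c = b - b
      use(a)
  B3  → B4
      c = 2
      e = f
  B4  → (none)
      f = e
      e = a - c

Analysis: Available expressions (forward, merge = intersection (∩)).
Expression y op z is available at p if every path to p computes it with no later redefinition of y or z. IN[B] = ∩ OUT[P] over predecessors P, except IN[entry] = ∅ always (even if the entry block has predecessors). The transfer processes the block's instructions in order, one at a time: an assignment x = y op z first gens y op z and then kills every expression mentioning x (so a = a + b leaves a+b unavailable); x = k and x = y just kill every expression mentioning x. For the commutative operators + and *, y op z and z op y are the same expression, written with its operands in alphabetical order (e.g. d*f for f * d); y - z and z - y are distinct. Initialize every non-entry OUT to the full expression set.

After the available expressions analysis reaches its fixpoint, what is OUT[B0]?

Fixpoint table:
  B0:   IN={}   OUT={d+f}
  B1:   IN={d+f}   OUT={}
  B2:   IN={}   OUT={b-b}
  B3:   IN={}   OUT={}
  B4:   IN={}   OUT={a-c}

Merge at B0 (entry node, so the boundary value {} is joined with the incoming edge(s)): IN[B0] = {} ∩ OUT[B1] ∩ OUT[B2] = {}
Applying B0's transfer function to that IN value gives OUT[B0] (row B0 above).

Answer: {d+f}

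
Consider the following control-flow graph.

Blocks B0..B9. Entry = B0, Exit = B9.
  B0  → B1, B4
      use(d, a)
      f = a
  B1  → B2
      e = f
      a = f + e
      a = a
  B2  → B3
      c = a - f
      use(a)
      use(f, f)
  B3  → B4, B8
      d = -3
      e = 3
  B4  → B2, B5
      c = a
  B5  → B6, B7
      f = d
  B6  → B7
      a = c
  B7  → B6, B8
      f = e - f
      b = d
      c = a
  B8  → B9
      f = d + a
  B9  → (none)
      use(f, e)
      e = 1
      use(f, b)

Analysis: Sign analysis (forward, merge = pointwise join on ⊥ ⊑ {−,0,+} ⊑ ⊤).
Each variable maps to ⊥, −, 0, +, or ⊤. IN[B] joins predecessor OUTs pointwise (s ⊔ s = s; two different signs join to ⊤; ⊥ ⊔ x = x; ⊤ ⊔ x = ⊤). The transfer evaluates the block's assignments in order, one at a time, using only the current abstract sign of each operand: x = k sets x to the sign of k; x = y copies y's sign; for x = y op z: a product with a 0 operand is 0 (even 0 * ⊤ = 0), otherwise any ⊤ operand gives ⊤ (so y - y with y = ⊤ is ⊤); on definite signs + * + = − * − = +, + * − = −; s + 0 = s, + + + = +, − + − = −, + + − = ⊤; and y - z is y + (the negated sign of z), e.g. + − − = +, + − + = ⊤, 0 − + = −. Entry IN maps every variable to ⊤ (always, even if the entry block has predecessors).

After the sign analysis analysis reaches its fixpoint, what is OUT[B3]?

Answer: {a: ⊤, b: ⊤, c: ⊤, d: -, e: +, f: ⊤}

Derivation:
Fixpoint table:
  B0:  IN=(all ⊤)  OUT=(all ⊤)
  B1:  IN=(all ⊤)  OUT=(all ⊤)
  B2:  IN=(all ⊤)  OUT=(all ⊤)
  B3:  IN=(all ⊤)  OUT={d:-, e:+; rest ⊤}
  B4:  IN=(all ⊤)  OUT=(all ⊤)
  B5:  IN=(all ⊤)  OUT=(all ⊤)
  B6:  IN=(all ⊤)  OUT=(all ⊤)
  B7:  IN=(all ⊤)  OUT=(all ⊤)
  B8:  IN=(all ⊤)  OUT=(all ⊤)
  B9:  IN=(all ⊤)  OUT={e:+; rest ⊤}

Merge at B3: IN[B3] = OUT[B2] = {a: ⊤, b: ⊤, c: ⊤, d: ⊤, e: ⊤, f: ⊤}
Applying B3's transfer function to that IN value gives OUT[B3] (row B3 above).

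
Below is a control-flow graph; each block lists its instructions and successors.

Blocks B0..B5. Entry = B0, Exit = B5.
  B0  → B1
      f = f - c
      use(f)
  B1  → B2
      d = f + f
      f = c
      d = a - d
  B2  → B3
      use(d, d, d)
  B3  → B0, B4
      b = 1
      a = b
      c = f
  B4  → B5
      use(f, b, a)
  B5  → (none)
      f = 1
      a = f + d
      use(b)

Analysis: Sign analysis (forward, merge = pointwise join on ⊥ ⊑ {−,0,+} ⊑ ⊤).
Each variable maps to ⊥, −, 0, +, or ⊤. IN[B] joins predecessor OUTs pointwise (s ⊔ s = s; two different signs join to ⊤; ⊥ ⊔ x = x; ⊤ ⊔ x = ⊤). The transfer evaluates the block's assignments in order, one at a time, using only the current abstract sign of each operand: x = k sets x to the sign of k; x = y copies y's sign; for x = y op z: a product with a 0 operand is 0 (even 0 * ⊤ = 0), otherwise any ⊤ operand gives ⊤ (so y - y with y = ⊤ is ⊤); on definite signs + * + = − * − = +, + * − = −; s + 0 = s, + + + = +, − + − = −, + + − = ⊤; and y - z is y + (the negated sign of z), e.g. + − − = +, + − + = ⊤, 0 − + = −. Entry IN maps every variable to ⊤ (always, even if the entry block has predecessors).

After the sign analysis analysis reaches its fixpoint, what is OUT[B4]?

Fixpoint table:
  B0:   IN=(all ⊤)   OUT=(all ⊤)
  B1:   IN=(all ⊤)   OUT=(all ⊤)
  B2:   IN=(all ⊤)   OUT=(all ⊤)
  B3:   IN=(all ⊤)   OUT={a:+, b:+; rest ⊤}
  B4:   IN={a:+, b:+; rest ⊤}   OUT={a:+, b:+; rest ⊤}
  B5:   IN={a:+, b:+; rest ⊤}   OUT={b:+, f:+; rest ⊤}

Merge at B4: IN[B4] = OUT[B3] = {a: +, b: +, c: ⊤, d: ⊤, e: ⊤, f: ⊤}
Applying B4's transfer function to that IN value gives OUT[B4] (row B4 above).

Answer: {a: +, b: +, c: ⊤, d: ⊤, e: ⊤, f: ⊤}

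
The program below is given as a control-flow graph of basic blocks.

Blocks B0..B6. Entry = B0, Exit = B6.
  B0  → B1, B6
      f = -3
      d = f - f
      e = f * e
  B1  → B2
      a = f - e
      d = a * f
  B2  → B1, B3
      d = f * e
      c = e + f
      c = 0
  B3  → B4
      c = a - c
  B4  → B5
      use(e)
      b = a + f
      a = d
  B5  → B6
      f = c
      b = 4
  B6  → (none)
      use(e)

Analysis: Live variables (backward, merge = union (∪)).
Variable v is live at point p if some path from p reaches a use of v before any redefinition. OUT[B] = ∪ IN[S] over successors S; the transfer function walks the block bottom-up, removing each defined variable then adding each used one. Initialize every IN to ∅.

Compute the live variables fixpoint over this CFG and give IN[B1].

Converged values:
  B0:   IN={e}   OUT={e, f}
  B1:   IN={e, f}   OUT={a, e, f}
  B2:   IN={a, e, f}   OUT={a, c, d, e, f}
  B3:   IN={a, c, d, e, f}   OUT={a, c, d, e, f}
  B4:   IN={a, c, d, e, f}   OUT={c, e}
  B5:   IN={c, e}   OUT={e}
  B6:   IN={e}   OUT={}

Merge at B1: OUT[B1] = IN[B2] = {a, e, f}
Applying B1's transfer function to that OUT value gives IN[B1] (row B1 above).

Answer: {e, f}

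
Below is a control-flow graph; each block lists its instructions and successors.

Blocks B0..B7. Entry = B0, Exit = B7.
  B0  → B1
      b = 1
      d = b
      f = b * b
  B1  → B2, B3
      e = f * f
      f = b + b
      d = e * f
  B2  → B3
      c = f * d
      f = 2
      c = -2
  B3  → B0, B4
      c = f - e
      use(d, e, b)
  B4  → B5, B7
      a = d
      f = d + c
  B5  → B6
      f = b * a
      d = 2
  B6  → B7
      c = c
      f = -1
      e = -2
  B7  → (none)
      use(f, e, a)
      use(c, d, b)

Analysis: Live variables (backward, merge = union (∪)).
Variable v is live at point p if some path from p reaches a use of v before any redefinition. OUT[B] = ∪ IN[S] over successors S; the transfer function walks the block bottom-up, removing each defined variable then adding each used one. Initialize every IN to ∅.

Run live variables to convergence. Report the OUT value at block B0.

Answer: {b, f}

Derivation:
Converged values:
  B0:  IN={}  OUT={b, f}
  B1:  IN={b, f}  OUT={b, d, e, f}
  B2:  IN={b, d, e, f}  OUT={b, d, e, f}
  B3:  IN={b, d, e, f}  OUT={b, c, d, e}
  B4:  IN={b, c, d, e}  OUT={a, b, c, d, e, f}
  B5:  IN={a, b, c}  OUT={a, b, c, d}
  B6:  IN={a, b, c, d}  OUT={a, b, c, d, e, f}
  B7:  IN={a, b, c, d, e, f}  OUT={}

Merge at B0: OUT[B0] = IN[B1] = {b, f}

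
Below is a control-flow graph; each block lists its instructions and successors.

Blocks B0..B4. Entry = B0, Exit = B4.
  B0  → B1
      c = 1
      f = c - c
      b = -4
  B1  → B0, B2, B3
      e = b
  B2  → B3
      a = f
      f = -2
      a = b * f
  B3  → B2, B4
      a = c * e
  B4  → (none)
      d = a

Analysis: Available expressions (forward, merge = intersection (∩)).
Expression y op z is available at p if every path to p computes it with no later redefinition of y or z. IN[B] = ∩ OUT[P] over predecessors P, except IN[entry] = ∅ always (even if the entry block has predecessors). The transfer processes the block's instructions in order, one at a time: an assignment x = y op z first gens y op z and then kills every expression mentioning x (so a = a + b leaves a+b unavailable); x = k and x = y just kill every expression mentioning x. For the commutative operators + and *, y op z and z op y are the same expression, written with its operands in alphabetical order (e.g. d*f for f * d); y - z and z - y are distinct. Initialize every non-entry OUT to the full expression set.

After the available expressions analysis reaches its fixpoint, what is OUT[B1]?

Converged values:
  B0:  IN={}  OUT={c-c}
  B1:  IN={c-c}  OUT={c-c}
  B2:  IN={c-c}  OUT={b*f, c-c}
  B3:  IN={c-c}  OUT={c*e, c-c}
  B4:  IN={c*e, c-c}  OUT={c*e, c-c}

Merge at B1: IN[B1] = OUT[B0] = {c-c}
Applying B1's transfer function to that IN value gives OUT[B1] (row B1 above).

Answer: {c-c}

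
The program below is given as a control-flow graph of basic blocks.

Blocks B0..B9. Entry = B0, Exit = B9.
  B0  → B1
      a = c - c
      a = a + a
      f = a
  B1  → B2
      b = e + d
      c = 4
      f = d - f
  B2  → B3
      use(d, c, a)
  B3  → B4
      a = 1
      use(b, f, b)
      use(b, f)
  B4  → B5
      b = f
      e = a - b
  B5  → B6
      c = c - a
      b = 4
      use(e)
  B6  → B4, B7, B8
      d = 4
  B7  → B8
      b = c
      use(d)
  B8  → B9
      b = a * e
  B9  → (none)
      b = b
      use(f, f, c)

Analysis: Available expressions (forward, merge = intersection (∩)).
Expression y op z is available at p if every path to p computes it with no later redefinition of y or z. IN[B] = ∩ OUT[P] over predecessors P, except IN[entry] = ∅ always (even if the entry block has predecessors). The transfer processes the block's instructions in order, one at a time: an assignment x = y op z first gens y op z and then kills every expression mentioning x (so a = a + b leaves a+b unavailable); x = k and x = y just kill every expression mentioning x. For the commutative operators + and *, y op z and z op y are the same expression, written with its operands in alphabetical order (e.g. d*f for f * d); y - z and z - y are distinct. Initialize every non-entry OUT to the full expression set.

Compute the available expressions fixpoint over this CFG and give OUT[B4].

Per-block solution:
  B0:  IN={}  OUT={c-c}
  B1:  IN={c-c}  OUT={d+e}
  B2:  IN={d+e}  OUT={d+e}
  B3:  IN={d+e}  OUT={d+e}
  B4:  IN={}  OUT={a-b}
  B5:  IN={a-b}  OUT={}
  B6:  IN={}  OUT={}
  B7:  IN={}  OUT={}
  B8:  IN={}  OUT={a*e}
  B9:  IN={a*e}  OUT={a*e}

Merge at B4: IN[B4] = OUT[B3] ∩ OUT[B6] = {}
Applying B4's transfer function to that IN value gives OUT[B4] (row B4 above).

Answer: {a-b}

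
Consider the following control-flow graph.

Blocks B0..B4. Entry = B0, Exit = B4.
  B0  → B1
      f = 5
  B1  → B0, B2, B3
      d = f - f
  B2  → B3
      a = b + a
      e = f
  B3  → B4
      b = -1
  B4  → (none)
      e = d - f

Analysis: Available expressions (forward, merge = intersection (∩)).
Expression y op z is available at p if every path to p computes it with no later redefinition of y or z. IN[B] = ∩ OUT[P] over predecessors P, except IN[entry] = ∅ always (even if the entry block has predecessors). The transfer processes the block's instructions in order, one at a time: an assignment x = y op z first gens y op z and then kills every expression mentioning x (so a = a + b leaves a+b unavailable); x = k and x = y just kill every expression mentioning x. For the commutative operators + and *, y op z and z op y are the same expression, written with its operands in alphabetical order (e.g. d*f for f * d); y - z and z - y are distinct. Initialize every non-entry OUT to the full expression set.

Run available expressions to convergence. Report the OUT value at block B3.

Per-block solution:
  B0: | IN={} | OUT={}
  B1: | IN={} | OUT={f-f}
  B2: | IN={f-f} | OUT={f-f}
  B3: | IN={f-f} | OUT={f-f}
  B4: | IN={f-f} | OUT={d-f, f-f}

Merge at B3: IN[B3] = OUT[B1] ∩ OUT[B2] = {f-f}
Applying B3's transfer function to that IN value gives OUT[B3] (row B3 above).

Answer: {f-f}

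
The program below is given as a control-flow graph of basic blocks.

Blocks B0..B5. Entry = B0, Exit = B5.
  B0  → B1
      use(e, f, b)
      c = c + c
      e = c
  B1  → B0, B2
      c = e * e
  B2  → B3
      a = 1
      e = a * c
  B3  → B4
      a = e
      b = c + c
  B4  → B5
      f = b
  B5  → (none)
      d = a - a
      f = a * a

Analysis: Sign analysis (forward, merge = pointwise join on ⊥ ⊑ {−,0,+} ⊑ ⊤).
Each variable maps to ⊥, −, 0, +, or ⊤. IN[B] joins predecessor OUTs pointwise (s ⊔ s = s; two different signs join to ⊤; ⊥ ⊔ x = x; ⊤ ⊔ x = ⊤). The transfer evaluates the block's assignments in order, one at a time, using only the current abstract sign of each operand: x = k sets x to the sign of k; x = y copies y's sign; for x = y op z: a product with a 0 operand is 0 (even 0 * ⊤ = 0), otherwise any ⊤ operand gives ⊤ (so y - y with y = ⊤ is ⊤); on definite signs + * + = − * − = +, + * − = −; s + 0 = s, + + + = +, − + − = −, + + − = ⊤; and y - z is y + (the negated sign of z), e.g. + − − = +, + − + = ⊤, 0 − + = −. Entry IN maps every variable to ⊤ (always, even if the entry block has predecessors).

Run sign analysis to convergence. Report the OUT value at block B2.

Answer: {a: +, b: ⊤, c: ⊤, d: ⊤, e: ⊤, f: ⊤}

Working:
Converged values:
  B0:  IN=(all ⊤)  OUT=(all ⊤)
  B1:  IN=(all ⊤)  OUT=(all ⊤)
  B2:  IN=(all ⊤)  OUT={a:+; rest ⊤}
  B3:  IN={a:+; rest ⊤}  OUT=(all ⊤)
  B4:  IN=(all ⊤)  OUT=(all ⊤)
  B5:  IN=(all ⊤)  OUT=(all ⊤)

Merge at B2: IN[B2] = OUT[B1] = {a: ⊤, b: ⊤, c: ⊤, d: ⊤, e: ⊤, f: ⊤}
Applying B2's transfer function to that IN value gives OUT[B2] (row B2 above).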